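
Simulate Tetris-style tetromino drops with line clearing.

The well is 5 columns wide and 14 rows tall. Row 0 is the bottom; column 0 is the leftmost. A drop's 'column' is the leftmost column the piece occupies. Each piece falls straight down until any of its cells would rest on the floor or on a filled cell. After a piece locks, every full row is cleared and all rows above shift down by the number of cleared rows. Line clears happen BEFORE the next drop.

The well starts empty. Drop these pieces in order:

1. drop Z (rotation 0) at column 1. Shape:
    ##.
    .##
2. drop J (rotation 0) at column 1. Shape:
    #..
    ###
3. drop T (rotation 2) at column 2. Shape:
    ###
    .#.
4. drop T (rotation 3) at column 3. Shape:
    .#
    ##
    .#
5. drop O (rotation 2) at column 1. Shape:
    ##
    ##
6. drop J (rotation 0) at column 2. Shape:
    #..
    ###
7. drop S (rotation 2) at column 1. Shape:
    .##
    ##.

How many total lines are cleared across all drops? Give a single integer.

Drop 1: Z rot0 at col 1 lands with bottom-row=0; cleared 0 line(s) (total 0); column heights now [0 2 2 1 0], max=2
Drop 2: J rot0 at col 1 lands with bottom-row=2; cleared 0 line(s) (total 0); column heights now [0 4 3 3 0], max=4
Drop 3: T rot2 at col 2 lands with bottom-row=3; cleared 0 line(s) (total 0); column heights now [0 4 5 5 5], max=5
Drop 4: T rot3 at col 3 lands with bottom-row=5; cleared 0 line(s) (total 0); column heights now [0 4 5 7 8], max=8
Drop 5: O rot2 at col 1 lands with bottom-row=5; cleared 0 line(s) (total 0); column heights now [0 7 7 7 8], max=8
Drop 6: J rot0 at col 2 lands with bottom-row=8; cleared 0 line(s) (total 0); column heights now [0 7 10 9 9], max=10
Drop 7: S rot2 at col 1 lands with bottom-row=10; cleared 0 line(s) (total 0); column heights now [0 11 12 12 9], max=12

Answer: 0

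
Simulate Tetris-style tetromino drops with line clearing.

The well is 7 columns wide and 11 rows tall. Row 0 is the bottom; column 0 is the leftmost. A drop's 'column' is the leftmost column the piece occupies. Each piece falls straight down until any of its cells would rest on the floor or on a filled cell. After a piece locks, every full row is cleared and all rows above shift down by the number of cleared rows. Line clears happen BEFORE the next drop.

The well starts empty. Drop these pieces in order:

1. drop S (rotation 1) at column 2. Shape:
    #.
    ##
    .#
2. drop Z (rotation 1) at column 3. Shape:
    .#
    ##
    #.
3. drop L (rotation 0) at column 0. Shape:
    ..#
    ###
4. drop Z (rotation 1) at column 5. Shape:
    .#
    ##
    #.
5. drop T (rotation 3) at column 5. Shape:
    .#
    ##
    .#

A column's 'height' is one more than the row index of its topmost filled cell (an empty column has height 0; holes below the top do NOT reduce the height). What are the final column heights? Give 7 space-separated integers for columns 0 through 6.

Answer: 4 4 5 4 5 5 6

Derivation:
Drop 1: S rot1 at col 2 lands with bottom-row=0; cleared 0 line(s) (total 0); column heights now [0 0 3 2 0 0 0], max=3
Drop 2: Z rot1 at col 3 lands with bottom-row=2; cleared 0 line(s) (total 0); column heights now [0 0 3 4 5 0 0], max=5
Drop 3: L rot0 at col 0 lands with bottom-row=3; cleared 0 line(s) (total 0); column heights now [4 4 5 4 5 0 0], max=5
Drop 4: Z rot1 at col 5 lands with bottom-row=0; cleared 0 line(s) (total 0); column heights now [4 4 5 4 5 2 3], max=5
Drop 5: T rot3 at col 5 lands with bottom-row=3; cleared 0 line(s) (total 0); column heights now [4 4 5 4 5 5 6], max=6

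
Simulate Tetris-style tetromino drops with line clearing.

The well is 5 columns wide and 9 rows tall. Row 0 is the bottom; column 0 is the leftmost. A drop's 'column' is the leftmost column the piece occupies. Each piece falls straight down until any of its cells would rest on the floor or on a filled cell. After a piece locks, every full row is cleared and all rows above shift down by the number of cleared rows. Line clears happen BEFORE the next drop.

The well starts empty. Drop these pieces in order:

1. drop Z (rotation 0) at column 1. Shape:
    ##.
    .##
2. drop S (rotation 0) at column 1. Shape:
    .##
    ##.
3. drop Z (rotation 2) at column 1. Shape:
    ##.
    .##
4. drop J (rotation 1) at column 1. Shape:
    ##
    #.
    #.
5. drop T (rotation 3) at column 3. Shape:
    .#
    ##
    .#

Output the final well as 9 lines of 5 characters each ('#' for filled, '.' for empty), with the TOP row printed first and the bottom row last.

Answer: .##..
.#...
.#..#
.####
..###
..##.
.##..
.##..
..##.

Derivation:
Drop 1: Z rot0 at col 1 lands with bottom-row=0; cleared 0 line(s) (total 0); column heights now [0 2 2 1 0], max=2
Drop 2: S rot0 at col 1 lands with bottom-row=2; cleared 0 line(s) (total 0); column heights now [0 3 4 4 0], max=4
Drop 3: Z rot2 at col 1 lands with bottom-row=4; cleared 0 line(s) (total 0); column heights now [0 6 6 5 0], max=6
Drop 4: J rot1 at col 1 lands with bottom-row=6; cleared 0 line(s) (total 0); column heights now [0 9 9 5 0], max=9
Drop 5: T rot3 at col 3 lands with bottom-row=4; cleared 0 line(s) (total 0); column heights now [0 9 9 6 7], max=9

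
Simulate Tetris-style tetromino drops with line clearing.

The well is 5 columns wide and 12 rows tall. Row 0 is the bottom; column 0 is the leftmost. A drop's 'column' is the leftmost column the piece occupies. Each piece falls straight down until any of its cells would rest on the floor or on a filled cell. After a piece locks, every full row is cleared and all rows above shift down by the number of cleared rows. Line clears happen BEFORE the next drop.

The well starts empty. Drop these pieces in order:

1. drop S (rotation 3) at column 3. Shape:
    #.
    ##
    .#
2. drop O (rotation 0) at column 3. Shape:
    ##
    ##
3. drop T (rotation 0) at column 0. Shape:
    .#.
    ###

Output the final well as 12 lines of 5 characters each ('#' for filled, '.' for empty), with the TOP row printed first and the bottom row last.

Drop 1: S rot3 at col 3 lands with bottom-row=0; cleared 0 line(s) (total 0); column heights now [0 0 0 3 2], max=3
Drop 2: O rot0 at col 3 lands with bottom-row=3; cleared 0 line(s) (total 0); column heights now [0 0 0 5 5], max=5
Drop 3: T rot0 at col 0 lands with bottom-row=0; cleared 0 line(s) (total 0); column heights now [1 2 1 5 5], max=5

Answer: .....
.....
.....
.....
.....
.....
.....
...##
...##
...#.
.#.##
###.#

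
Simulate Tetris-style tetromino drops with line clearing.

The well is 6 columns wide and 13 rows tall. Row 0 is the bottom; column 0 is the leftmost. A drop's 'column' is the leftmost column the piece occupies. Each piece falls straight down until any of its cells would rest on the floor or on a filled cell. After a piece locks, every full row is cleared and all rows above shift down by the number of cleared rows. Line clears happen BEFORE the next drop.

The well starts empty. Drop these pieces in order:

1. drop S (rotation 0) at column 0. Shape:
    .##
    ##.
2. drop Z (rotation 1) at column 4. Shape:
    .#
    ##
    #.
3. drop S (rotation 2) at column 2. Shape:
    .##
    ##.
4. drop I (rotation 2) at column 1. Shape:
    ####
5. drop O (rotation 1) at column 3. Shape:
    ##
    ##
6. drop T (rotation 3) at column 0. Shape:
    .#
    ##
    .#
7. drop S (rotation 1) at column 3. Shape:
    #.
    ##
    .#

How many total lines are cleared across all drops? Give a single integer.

Answer: 0

Derivation:
Drop 1: S rot0 at col 0 lands with bottom-row=0; cleared 0 line(s) (total 0); column heights now [1 2 2 0 0 0], max=2
Drop 2: Z rot1 at col 4 lands with bottom-row=0; cleared 0 line(s) (total 0); column heights now [1 2 2 0 2 3], max=3
Drop 3: S rot2 at col 2 lands with bottom-row=2; cleared 0 line(s) (total 0); column heights now [1 2 3 4 4 3], max=4
Drop 4: I rot2 at col 1 lands with bottom-row=4; cleared 0 line(s) (total 0); column heights now [1 5 5 5 5 3], max=5
Drop 5: O rot1 at col 3 lands with bottom-row=5; cleared 0 line(s) (total 0); column heights now [1 5 5 7 7 3], max=7
Drop 6: T rot3 at col 0 lands with bottom-row=5; cleared 0 line(s) (total 0); column heights now [7 8 5 7 7 3], max=8
Drop 7: S rot1 at col 3 lands with bottom-row=7; cleared 0 line(s) (total 0); column heights now [7 8 5 10 9 3], max=10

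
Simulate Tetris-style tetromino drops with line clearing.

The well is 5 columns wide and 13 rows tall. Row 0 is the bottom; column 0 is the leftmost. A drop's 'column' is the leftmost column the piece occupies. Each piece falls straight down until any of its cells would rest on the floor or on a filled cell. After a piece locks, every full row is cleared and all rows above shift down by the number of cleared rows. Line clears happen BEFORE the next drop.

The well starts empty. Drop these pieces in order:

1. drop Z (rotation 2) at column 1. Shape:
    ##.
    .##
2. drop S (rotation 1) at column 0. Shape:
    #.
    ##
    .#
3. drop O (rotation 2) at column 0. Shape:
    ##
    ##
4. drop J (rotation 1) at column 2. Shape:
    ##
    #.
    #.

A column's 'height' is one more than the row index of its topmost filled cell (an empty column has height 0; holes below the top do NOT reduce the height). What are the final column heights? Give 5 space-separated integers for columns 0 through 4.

Answer: 7 7 5 5 0

Derivation:
Drop 1: Z rot2 at col 1 lands with bottom-row=0; cleared 0 line(s) (total 0); column heights now [0 2 2 1 0], max=2
Drop 2: S rot1 at col 0 lands with bottom-row=2; cleared 0 line(s) (total 0); column heights now [5 4 2 1 0], max=5
Drop 3: O rot2 at col 0 lands with bottom-row=5; cleared 0 line(s) (total 0); column heights now [7 7 2 1 0], max=7
Drop 4: J rot1 at col 2 lands with bottom-row=2; cleared 0 line(s) (total 0); column heights now [7 7 5 5 0], max=7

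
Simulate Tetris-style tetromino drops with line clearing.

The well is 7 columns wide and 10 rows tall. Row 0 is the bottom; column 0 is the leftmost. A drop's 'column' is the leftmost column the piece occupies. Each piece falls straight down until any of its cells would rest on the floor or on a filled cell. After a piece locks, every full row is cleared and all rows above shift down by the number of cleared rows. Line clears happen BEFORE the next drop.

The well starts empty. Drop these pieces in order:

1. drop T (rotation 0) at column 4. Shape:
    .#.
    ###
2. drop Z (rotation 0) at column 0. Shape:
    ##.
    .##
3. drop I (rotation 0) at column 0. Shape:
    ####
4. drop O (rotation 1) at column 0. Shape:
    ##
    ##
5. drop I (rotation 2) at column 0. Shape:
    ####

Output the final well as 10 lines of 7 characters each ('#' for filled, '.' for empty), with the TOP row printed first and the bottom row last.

Answer: .......
.......
.......
.......
####...
##.....
##.....
####...
##...#.
.##.###

Derivation:
Drop 1: T rot0 at col 4 lands with bottom-row=0; cleared 0 line(s) (total 0); column heights now [0 0 0 0 1 2 1], max=2
Drop 2: Z rot0 at col 0 lands with bottom-row=0; cleared 0 line(s) (total 0); column heights now [2 2 1 0 1 2 1], max=2
Drop 3: I rot0 at col 0 lands with bottom-row=2; cleared 0 line(s) (total 0); column heights now [3 3 3 3 1 2 1], max=3
Drop 4: O rot1 at col 0 lands with bottom-row=3; cleared 0 line(s) (total 0); column heights now [5 5 3 3 1 2 1], max=5
Drop 5: I rot2 at col 0 lands with bottom-row=5; cleared 0 line(s) (total 0); column heights now [6 6 6 6 1 2 1], max=6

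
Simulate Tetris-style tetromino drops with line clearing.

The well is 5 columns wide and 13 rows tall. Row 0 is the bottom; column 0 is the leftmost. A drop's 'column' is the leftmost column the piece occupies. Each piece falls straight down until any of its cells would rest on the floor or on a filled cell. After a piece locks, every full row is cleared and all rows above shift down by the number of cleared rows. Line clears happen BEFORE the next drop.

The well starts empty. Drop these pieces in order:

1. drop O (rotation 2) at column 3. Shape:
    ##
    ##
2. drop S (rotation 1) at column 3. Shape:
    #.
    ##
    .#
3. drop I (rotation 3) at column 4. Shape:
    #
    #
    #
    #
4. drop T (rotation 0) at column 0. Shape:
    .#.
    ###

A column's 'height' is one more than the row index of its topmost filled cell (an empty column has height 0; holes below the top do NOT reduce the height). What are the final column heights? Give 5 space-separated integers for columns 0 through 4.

Answer: 0 1 0 4 7

Derivation:
Drop 1: O rot2 at col 3 lands with bottom-row=0; cleared 0 line(s) (total 0); column heights now [0 0 0 2 2], max=2
Drop 2: S rot1 at col 3 lands with bottom-row=2; cleared 0 line(s) (total 0); column heights now [0 0 0 5 4], max=5
Drop 3: I rot3 at col 4 lands with bottom-row=4; cleared 0 line(s) (total 0); column heights now [0 0 0 5 8], max=8
Drop 4: T rot0 at col 0 lands with bottom-row=0; cleared 1 line(s) (total 1); column heights now [0 1 0 4 7], max=7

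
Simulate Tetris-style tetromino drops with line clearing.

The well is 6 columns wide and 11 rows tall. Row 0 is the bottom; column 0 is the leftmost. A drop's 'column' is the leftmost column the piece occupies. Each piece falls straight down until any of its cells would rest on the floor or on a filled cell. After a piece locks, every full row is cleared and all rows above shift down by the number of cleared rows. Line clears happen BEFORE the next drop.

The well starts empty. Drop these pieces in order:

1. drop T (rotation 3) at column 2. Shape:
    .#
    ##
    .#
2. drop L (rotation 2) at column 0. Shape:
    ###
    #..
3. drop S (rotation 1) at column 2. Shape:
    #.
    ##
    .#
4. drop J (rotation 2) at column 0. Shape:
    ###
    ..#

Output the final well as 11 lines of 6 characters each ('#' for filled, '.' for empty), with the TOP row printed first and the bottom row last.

Answer: ......
......
......
###...
..#...
..#...
..##..
...#..
####..
#.##..
...#..

Derivation:
Drop 1: T rot3 at col 2 lands with bottom-row=0; cleared 0 line(s) (total 0); column heights now [0 0 2 3 0 0], max=3
Drop 2: L rot2 at col 0 lands with bottom-row=1; cleared 0 line(s) (total 0); column heights now [3 3 3 3 0 0], max=3
Drop 3: S rot1 at col 2 lands with bottom-row=3; cleared 0 line(s) (total 0); column heights now [3 3 6 5 0 0], max=6
Drop 4: J rot2 at col 0 lands with bottom-row=6; cleared 0 line(s) (total 0); column heights now [8 8 8 5 0 0], max=8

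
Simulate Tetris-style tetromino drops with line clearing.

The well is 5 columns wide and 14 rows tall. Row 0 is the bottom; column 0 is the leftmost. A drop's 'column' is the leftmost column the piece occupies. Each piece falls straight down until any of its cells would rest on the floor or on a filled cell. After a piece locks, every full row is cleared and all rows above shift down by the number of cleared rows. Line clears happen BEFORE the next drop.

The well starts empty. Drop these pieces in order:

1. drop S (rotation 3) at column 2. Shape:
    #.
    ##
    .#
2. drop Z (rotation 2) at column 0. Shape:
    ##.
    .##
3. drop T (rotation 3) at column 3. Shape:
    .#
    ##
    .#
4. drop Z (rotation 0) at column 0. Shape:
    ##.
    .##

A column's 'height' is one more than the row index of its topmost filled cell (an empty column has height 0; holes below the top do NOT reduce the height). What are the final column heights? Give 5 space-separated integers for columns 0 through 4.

Answer: 7 7 6 3 4

Derivation:
Drop 1: S rot3 at col 2 lands with bottom-row=0; cleared 0 line(s) (total 0); column heights now [0 0 3 2 0], max=3
Drop 2: Z rot2 at col 0 lands with bottom-row=3; cleared 0 line(s) (total 0); column heights now [5 5 4 2 0], max=5
Drop 3: T rot3 at col 3 lands with bottom-row=1; cleared 0 line(s) (total 0); column heights now [5 5 4 3 4], max=5
Drop 4: Z rot0 at col 0 lands with bottom-row=5; cleared 0 line(s) (total 0); column heights now [7 7 6 3 4], max=7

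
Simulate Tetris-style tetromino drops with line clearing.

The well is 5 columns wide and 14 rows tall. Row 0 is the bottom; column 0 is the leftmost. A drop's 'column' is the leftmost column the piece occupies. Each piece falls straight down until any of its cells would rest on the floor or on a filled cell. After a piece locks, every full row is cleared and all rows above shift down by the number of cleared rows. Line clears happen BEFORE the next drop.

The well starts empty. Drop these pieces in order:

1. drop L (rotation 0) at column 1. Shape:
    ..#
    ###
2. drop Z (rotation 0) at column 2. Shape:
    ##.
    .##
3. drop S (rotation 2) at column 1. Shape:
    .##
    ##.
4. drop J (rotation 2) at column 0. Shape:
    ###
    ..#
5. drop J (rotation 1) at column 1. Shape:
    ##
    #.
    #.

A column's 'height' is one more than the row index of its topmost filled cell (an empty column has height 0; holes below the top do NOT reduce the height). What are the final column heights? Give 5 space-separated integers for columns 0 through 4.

Drop 1: L rot0 at col 1 lands with bottom-row=0; cleared 0 line(s) (total 0); column heights now [0 1 1 2 0], max=2
Drop 2: Z rot0 at col 2 lands with bottom-row=2; cleared 0 line(s) (total 0); column heights now [0 1 4 4 3], max=4
Drop 3: S rot2 at col 1 lands with bottom-row=4; cleared 0 line(s) (total 0); column heights now [0 5 6 6 3], max=6
Drop 4: J rot2 at col 0 lands with bottom-row=6; cleared 0 line(s) (total 0); column heights now [8 8 8 6 3], max=8
Drop 5: J rot1 at col 1 lands with bottom-row=8; cleared 0 line(s) (total 0); column heights now [8 11 11 6 3], max=11

Answer: 8 11 11 6 3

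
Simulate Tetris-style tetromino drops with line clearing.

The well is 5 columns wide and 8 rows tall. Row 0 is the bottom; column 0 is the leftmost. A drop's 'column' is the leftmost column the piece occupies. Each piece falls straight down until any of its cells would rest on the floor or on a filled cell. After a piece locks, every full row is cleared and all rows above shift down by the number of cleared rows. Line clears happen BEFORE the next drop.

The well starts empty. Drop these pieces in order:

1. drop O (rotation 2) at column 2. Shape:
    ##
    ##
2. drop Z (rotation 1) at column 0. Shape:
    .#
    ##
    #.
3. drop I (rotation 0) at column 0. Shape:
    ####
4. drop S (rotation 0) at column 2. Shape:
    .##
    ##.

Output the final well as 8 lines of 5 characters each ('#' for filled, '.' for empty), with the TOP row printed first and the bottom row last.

Drop 1: O rot2 at col 2 lands with bottom-row=0; cleared 0 line(s) (total 0); column heights now [0 0 2 2 0], max=2
Drop 2: Z rot1 at col 0 lands with bottom-row=0; cleared 0 line(s) (total 0); column heights now [2 3 2 2 0], max=3
Drop 3: I rot0 at col 0 lands with bottom-row=3; cleared 0 line(s) (total 0); column heights now [4 4 4 4 0], max=4
Drop 4: S rot0 at col 2 lands with bottom-row=4; cleared 0 line(s) (total 0); column heights now [4 4 5 6 6], max=6

Answer: .....
.....
...##
..##.
####.
.#...
####.
#.##.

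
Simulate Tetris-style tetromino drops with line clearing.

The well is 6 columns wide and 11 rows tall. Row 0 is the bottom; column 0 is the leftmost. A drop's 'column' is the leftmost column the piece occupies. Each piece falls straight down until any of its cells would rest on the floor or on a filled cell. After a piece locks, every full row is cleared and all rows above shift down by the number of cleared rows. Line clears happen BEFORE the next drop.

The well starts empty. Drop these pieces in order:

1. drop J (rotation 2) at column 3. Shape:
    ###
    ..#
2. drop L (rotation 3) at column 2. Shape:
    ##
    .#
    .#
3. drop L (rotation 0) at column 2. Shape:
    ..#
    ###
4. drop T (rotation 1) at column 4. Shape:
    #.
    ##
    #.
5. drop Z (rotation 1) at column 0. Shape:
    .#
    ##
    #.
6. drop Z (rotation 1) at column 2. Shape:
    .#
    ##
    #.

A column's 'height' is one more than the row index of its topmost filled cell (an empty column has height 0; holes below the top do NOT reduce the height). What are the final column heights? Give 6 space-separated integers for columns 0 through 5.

Drop 1: J rot2 at col 3 lands with bottom-row=0; cleared 0 line(s) (total 0); column heights now [0 0 0 2 2 2], max=2
Drop 2: L rot3 at col 2 lands with bottom-row=2; cleared 0 line(s) (total 0); column heights now [0 0 5 5 2 2], max=5
Drop 3: L rot0 at col 2 lands with bottom-row=5; cleared 0 line(s) (total 0); column heights now [0 0 6 6 7 2], max=7
Drop 4: T rot1 at col 4 lands with bottom-row=7; cleared 0 line(s) (total 0); column heights now [0 0 6 6 10 9], max=10
Drop 5: Z rot1 at col 0 lands with bottom-row=0; cleared 0 line(s) (total 0); column heights now [2 3 6 6 10 9], max=10
Drop 6: Z rot1 at col 2 lands with bottom-row=6; cleared 0 line(s) (total 0); column heights now [2 3 8 9 10 9], max=10

Answer: 2 3 8 9 10 9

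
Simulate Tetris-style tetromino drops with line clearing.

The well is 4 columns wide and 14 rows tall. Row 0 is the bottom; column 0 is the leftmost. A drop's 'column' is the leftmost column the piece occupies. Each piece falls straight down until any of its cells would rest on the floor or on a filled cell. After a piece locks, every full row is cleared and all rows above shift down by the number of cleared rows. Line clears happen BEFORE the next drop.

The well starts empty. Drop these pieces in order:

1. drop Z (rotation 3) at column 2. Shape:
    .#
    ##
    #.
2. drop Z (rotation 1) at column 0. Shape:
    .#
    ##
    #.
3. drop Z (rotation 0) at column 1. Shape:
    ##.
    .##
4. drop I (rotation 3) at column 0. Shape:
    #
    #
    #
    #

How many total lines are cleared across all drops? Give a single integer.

Answer: 1

Derivation:
Drop 1: Z rot3 at col 2 lands with bottom-row=0; cleared 0 line(s) (total 0); column heights now [0 0 2 3], max=3
Drop 2: Z rot1 at col 0 lands with bottom-row=0; cleared 1 line(s) (total 1); column heights now [1 2 1 2], max=2
Drop 3: Z rot0 at col 1 lands with bottom-row=2; cleared 0 line(s) (total 1); column heights now [1 4 4 3], max=4
Drop 4: I rot3 at col 0 lands with bottom-row=1; cleared 0 line(s) (total 1); column heights now [5 4 4 3], max=5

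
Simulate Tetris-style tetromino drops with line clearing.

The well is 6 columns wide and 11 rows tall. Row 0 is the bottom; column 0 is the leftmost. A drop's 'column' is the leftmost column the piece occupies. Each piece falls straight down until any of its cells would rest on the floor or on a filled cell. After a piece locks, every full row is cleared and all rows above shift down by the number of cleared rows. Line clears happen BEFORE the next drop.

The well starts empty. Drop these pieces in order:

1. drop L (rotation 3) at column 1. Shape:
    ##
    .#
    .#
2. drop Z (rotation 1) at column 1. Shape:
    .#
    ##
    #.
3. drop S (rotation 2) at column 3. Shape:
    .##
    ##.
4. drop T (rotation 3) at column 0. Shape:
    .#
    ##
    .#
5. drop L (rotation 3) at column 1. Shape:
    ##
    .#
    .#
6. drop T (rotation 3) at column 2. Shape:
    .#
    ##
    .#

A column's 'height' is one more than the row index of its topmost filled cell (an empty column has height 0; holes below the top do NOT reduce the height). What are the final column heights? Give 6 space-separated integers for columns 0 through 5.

Drop 1: L rot3 at col 1 lands with bottom-row=0; cleared 0 line(s) (total 0); column heights now [0 3 3 0 0 0], max=3
Drop 2: Z rot1 at col 1 lands with bottom-row=3; cleared 0 line(s) (total 0); column heights now [0 5 6 0 0 0], max=6
Drop 3: S rot2 at col 3 lands with bottom-row=0; cleared 0 line(s) (total 0); column heights now [0 5 6 1 2 2], max=6
Drop 4: T rot3 at col 0 lands with bottom-row=5; cleared 0 line(s) (total 0); column heights now [7 8 6 1 2 2], max=8
Drop 5: L rot3 at col 1 lands with bottom-row=6; cleared 0 line(s) (total 0); column heights now [7 9 9 1 2 2], max=9
Drop 6: T rot3 at col 2 lands with bottom-row=8; cleared 0 line(s) (total 0); column heights now [7 9 10 11 2 2], max=11

Answer: 7 9 10 11 2 2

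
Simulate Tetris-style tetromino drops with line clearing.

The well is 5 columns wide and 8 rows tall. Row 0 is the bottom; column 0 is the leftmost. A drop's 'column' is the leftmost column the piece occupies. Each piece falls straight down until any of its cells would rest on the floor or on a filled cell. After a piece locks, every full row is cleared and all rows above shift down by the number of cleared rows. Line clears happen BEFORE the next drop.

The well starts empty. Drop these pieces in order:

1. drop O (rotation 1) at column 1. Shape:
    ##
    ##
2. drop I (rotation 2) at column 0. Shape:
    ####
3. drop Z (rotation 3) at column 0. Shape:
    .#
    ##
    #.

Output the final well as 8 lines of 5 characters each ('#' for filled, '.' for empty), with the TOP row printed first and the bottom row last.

Drop 1: O rot1 at col 1 lands with bottom-row=0; cleared 0 line(s) (total 0); column heights now [0 2 2 0 0], max=2
Drop 2: I rot2 at col 0 lands with bottom-row=2; cleared 0 line(s) (total 0); column heights now [3 3 3 3 0], max=3
Drop 3: Z rot3 at col 0 lands with bottom-row=3; cleared 0 line(s) (total 0); column heights now [5 6 3 3 0], max=6

Answer: .....
.....
.#...
##...
#....
####.
.##..
.##..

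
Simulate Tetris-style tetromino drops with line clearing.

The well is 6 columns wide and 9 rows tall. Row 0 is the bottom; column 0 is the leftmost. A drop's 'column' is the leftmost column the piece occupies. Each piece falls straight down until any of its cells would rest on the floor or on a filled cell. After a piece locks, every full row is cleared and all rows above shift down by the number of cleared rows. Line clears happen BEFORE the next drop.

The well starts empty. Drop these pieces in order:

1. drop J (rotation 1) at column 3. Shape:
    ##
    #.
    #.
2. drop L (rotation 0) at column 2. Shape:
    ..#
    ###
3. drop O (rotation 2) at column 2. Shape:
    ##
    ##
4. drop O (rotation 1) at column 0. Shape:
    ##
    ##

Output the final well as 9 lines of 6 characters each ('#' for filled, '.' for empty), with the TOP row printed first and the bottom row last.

Drop 1: J rot1 at col 3 lands with bottom-row=0; cleared 0 line(s) (total 0); column heights now [0 0 0 3 3 0], max=3
Drop 2: L rot0 at col 2 lands with bottom-row=3; cleared 0 line(s) (total 0); column heights now [0 0 4 4 5 0], max=5
Drop 3: O rot2 at col 2 lands with bottom-row=4; cleared 0 line(s) (total 0); column heights now [0 0 6 6 5 0], max=6
Drop 4: O rot1 at col 0 lands with bottom-row=0; cleared 0 line(s) (total 0); column heights now [2 2 6 6 5 0], max=6

Answer: ......
......
......
..##..
..###.
..###.
...##.
##.#..
##.#..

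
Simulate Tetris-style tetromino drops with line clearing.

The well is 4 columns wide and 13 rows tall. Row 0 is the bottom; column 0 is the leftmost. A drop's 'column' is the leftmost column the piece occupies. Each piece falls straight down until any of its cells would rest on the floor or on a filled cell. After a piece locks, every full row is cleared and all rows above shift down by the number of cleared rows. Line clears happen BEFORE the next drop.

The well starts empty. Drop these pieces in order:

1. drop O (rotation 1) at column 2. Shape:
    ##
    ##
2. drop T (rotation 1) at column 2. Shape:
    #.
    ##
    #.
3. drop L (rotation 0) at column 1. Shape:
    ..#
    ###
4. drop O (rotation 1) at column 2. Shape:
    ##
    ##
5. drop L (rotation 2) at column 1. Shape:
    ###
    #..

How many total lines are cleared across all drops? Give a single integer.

Drop 1: O rot1 at col 2 lands with bottom-row=0; cleared 0 line(s) (total 0); column heights now [0 0 2 2], max=2
Drop 2: T rot1 at col 2 lands with bottom-row=2; cleared 0 line(s) (total 0); column heights now [0 0 5 4], max=5
Drop 3: L rot0 at col 1 lands with bottom-row=5; cleared 0 line(s) (total 0); column heights now [0 6 6 7], max=7
Drop 4: O rot1 at col 2 lands with bottom-row=7; cleared 0 line(s) (total 0); column heights now [0 6 9 9], max=9
Drop 5: L rot2 at col 1 lands with bottom-row=8; cleared 0 line(s) (total 0); column heights now [0 10 10 10], max=10

Answer: 0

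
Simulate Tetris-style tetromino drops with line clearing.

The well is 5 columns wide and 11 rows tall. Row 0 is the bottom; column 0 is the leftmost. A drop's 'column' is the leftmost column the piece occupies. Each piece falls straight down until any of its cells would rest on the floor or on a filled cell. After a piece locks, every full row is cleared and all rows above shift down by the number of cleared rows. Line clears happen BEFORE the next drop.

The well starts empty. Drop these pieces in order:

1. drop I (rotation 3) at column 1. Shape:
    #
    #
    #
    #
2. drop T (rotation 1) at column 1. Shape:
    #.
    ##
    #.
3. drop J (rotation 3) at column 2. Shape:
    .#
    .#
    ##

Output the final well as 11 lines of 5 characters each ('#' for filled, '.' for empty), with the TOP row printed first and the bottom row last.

Answer: .....
.....
...#.
...#.
.###.
.##..
.#...
.#...
.#...
.#...
.#...

Derivation:
Drop 1: I rot3 at col 1 lands with bottom-row=0; cleared 0 line(s) (total 0); column heights now [0 4 0 0 0], max=4
Drop 2: T rot1 at col 1 lands with bottom-row=4; cleared 0 line(s) (total 0); column heights now [0 7 6 0 0], max=7
Drop 3: J rot3 at col 2 lands with bottom-row=6; cleared 0 line(s) (total 0); column heights now [0 7 7 9 0], max=9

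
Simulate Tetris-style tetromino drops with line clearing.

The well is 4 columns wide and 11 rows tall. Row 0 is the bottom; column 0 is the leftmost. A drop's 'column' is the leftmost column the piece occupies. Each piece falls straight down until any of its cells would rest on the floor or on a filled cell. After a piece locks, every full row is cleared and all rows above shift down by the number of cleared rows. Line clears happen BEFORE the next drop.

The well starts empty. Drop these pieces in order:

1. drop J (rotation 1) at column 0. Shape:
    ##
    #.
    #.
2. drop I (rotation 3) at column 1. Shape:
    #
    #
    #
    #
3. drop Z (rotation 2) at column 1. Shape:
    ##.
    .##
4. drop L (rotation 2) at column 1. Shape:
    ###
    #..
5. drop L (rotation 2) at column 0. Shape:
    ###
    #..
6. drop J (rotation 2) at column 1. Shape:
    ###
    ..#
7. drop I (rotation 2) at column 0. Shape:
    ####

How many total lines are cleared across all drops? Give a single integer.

Drop 1: J rot1 at col 0 lands with bottom-row=0; cleared 0 line(s) (total 0); column heights now [3 3 0 0], max=3
Drop 2: I rot3 at col 1 lands with bottom-row=3; cleared 0 line(s) (total 0); column heights now [3 7 0 0], max=7
Drop 3: Z rot2 at col 1 lands with bottom-row=6; cleared 0 line(s) (total 0); column heights now [3 8 8 7], max=8
Drop 4: L rot2 at col 1 lands with bottom-row=8; cleared 0 line(s) (total 0); column heights now [3 10 10 10], max=10
Drop 5: L rot2 at col 0 lands with bottom-row=9; cleared 1 line(s) (total 1); column heights now [10 10 10 7], max=10
Drop 6: J rot2 at col 1 lands with bottom-row=9; cleared 1 line(s) (total 2); column heights now [3 10 10 10], max=10
Drop 7: I rot2 at col 0 lands with bottom-row=10; cleared 1 line(s) (total 3); column heights now [3 10 10 10], max=10

Answer: 3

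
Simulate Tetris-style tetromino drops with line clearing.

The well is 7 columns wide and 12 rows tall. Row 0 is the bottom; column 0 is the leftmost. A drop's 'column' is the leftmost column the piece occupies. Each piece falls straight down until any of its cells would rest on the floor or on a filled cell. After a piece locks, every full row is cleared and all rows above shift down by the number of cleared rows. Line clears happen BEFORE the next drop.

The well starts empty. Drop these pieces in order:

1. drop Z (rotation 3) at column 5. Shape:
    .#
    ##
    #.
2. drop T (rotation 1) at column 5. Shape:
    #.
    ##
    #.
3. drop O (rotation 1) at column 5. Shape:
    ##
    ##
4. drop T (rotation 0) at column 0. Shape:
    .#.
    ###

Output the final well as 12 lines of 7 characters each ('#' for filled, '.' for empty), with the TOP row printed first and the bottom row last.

Answer: .......
.......
.......
.......
.......
.....##
.....##
.....#.
.....##
.....##
.#...##
###..#.

Derivation:
Drop 1: Z rot3 at col 5 lands with bottom-row=0; cleared 0 line(s) (total 0); column heights now [0 0 0 0 0 2 3], max=3
Drop 2: T rot1 at col 5 lands with bottom-row=2; cleared 0 line(s) (total 0); column heights now [0 0 0 0 0 5 4], max=5
Drop 3: O rot1 at col 5 lands with bottom-row=5; cleared 0 line(s) (total 0); column heights now [0 0 0 0 0 7 7], max=7
Drop 4: T rot0 at col 0 lands with bottom-row=0; cleared 0 line(s) (total 0); column heights now [1 2 1 0 0 7 7], max=7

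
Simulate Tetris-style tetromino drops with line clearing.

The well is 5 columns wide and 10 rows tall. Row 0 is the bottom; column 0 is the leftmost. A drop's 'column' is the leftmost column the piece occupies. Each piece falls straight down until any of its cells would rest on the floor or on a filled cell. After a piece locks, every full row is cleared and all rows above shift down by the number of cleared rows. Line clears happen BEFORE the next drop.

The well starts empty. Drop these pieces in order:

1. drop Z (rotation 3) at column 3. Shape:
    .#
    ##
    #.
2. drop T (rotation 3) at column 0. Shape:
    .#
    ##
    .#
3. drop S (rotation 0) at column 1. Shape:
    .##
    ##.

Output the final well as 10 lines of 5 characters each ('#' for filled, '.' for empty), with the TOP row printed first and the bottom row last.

Answer: .....
.....
.....
.....
.....
..##.
.##..
.#..#
##.##
.#.#.

Derivation:
Drop 1: Z rot3 at col 3 lands with bottom-row=0; cleared 0 line(s) (total 0); column heights now [0 0 0 2 3], max=3
Drop 2: T rot3 at col 0 lands with bottom-row=0; cleared 0 line(s) (total 0); column heights now [2 3 0 2 3], max=3
Drop 3: S rot0 at col 1 lands with bottom-row=3; cleared 0 line(s) (total 0); column heights now [2 4 5 5 3], max=5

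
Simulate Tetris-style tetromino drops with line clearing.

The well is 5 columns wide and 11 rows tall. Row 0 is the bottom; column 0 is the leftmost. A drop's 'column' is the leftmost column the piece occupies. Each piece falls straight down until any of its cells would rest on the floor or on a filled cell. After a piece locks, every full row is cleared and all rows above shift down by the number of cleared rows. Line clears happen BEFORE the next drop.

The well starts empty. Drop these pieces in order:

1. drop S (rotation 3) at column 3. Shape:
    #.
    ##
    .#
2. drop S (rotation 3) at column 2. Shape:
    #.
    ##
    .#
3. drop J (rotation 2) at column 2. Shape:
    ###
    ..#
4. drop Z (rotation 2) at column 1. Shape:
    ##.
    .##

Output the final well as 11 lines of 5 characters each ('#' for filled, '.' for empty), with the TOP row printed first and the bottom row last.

Answer: .....
.....
.##..
..##.
..###
..#.#
..##.
...#.
...#.
...##
....#

Derivation:
Drop 1: S rot3 at col 3 lands with bottom-row=0; cleared 0 line(s) (total 0); column heights now [0 0 0 3 2], max=3
Drop 2: S rot3 at col 2 lands with bottom-row=3; cleared 0 line(s) (total 0); column heights now [0 0 6 5 2], max=6
Drop 3: J rot2 at col 2 lands with bottom-row=5; cleared 0 line(s) (total 0); column heights now [0 0 7 7 7], max=7
Drop 4: Z rot2 at col 1 lands with bottom-row=7; cleared 0 line(s) (total 0); column heights now [0 9 9 8 7], max=9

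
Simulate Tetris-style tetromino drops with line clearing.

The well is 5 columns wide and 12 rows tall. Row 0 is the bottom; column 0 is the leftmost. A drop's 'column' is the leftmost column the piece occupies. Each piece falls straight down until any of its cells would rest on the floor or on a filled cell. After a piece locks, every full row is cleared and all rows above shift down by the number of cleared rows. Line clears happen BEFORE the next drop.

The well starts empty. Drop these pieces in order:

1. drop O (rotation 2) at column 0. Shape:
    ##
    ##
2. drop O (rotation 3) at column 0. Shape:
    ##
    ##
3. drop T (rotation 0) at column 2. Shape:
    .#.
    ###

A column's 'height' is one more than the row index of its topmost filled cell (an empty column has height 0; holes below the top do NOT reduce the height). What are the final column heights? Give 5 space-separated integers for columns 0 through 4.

Answer: 3 3 0 1 0

Derivation:
Drop 1: O rot2 at col 0 lands with bottom-row=0; cleared 0 line(s) (total 0); column heights now [2 2 0 0 0], max=2
Drop 2: O rot3 at col 0 lands with bottom-row=2; cleared 0 line(s) (total 0); column heights now [4 4 0 0 0], max=4
Drop 3: T rot0 at col 2 lands with bottom-row=0; cleared 1 line(s) (total 1); column heights now [3 3 0 1 0], max=3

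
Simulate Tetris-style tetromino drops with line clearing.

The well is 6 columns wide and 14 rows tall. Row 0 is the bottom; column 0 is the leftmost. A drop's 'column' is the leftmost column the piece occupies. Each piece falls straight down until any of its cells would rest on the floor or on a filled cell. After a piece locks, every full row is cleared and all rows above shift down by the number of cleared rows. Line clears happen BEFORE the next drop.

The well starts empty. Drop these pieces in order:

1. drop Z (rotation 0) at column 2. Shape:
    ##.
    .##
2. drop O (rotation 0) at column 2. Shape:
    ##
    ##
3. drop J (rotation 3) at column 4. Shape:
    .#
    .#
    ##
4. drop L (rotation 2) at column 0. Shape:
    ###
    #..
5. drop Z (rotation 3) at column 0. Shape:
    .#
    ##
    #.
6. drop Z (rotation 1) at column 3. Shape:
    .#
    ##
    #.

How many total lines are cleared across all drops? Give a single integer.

Drop 1: Z rot0 at col 2 lands with bottom-row=0; cleared 0 line(s) (total 0); column heights now [0 0 2 2 1 0], max=2
Drop 2: O rot0 at col 2 lands with bottom-row=2; cleared 0 line(s) (total 0); column heights now [0 0 4 4 1 0], max=4
Drop 3: J rot3 at col 4 lands with bottom-row=1; cleared 0 line(s) (total 0); column heights now [0 0 4 4 2 4], max=4
Drop 4: L rot2 at col 0 lands with bottom-row=3; cleared 0 line(s) (total 0); column heights now [5 5 5 4 2 4], max=5
Drop 5: Z rot3 at col 0 lands with bottom-row=5; cleared 0 line(s) (total 0); column heights now [7 8 5 4 2 4], max=8
Drop 6: Z rot1 at col 3 lands with bottom-row=4; cleared 0 line(s) (total 0); column heights now [7 8 5 6 7 4], max=8

Answer: 0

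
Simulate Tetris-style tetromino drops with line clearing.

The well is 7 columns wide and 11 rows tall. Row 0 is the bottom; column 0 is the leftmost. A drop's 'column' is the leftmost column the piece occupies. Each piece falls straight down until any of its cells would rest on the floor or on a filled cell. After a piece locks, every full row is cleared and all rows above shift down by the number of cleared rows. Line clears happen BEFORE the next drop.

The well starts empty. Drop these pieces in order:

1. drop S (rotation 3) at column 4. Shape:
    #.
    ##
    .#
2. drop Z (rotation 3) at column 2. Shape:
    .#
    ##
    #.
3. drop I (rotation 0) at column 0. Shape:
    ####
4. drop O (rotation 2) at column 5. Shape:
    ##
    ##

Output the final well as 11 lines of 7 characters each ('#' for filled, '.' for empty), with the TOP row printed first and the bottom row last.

Answer: .......
.......
.......
.......
.......
.......
.......
####.##
...####
..####.
..#..#.

Derivation:
Drop 1: S rot3 at col 4 lands with bottom-row=0; cleared 0 line(s) (total 0); column heights now [0 0 0 0 3 2 0], max=3
Drop 2: Z rot3 at col 2 lands with bottom-row=0; cleared 0 line(s) (total 0); column heights now [0 0 2 3 3 2 0], max=3
Drop 3: I rot0 at col 0 lands with bottom-row=3; cleared 0 line(s) (total 0); column heights now [4 4 4 4 3 2 0], max=4
Drop 4: O rot2 at col 5 lands with bottom-row=2; cleared 0 line(s) (total 0); column heights now [4 4 4 4 3 4 4], max=4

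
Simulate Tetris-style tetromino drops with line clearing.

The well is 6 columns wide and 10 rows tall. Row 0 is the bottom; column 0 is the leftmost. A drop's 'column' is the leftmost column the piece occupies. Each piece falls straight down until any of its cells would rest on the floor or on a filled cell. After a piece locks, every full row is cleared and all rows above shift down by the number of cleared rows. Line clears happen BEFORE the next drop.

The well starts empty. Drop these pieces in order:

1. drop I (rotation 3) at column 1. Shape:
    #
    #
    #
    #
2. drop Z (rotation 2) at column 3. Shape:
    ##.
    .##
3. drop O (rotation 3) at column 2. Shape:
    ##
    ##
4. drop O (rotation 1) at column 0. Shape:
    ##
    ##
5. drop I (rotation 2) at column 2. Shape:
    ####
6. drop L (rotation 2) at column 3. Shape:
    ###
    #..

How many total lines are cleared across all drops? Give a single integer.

Answer: 1

Derivation:
Drop 1: I rot3 at col 1 lands with bottom-row=0; cleared 0 line(s) (total 0); column heights now [0 4 0 0 0 0], max=4
Drop 2: Z rot2 at col 3 lands with bottom-row=0; cleared 0 line(s) (total 0); column heights now [0 4 0 2 2 1], max=4
Drop 3: O rot3 at col 2 lands with bottom-row=2; cleared 0 line(s) (total 0); column heights now [0 4 4 4 2 1], max=4
Drop 4: O rot1 at col 0 lands with bottom-row=4; cleared 0 line(s) (total 0); column heights now [6 6 4 4 2 1], max=6
Drop 5: I rot2 at col 2 lands with bottom-row=4; cleared 1 line(s) (total 1); column heights now [5 5 4 4 2 1], max=5
Drop 6: L rot2 at col 3 lands with bottom-row=4; cleared 0 line(s) (total 1); column heights now [5 5 4 6 6 6], max=6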